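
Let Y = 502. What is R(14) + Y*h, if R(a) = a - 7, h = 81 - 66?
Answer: 7537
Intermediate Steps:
h = 15
R(a) = -7 + a
R(14) + Y*h = (-7 + 14) + 502*15 = 7 + 7530 = 7537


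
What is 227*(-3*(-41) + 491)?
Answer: 139378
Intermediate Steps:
227*(-3*(-41) + 491) = 227*(123 + 491) = 227*614 = 139378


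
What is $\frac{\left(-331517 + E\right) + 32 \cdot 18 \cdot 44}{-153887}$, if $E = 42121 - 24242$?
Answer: $\frac{288294}{153887} \approx 1.8734$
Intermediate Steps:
$E = 17879$
$\frac{\left(-331517 + E\right) + 32 \cdot 18 \cdot 44}{-153887} = \frac{\left(-331517 + 17879\right) + 32 \cdot 18 \cdot 44}{-153887} = \left(-313638 + 576 \cdot 44\right) \left(- \frac{1}{153887}\right) = \left(-313638 + 25344\right) \left(- \frac{1}{153887}\right) = \left(-288294\right) \left(- \frac{1}{153887}\right) = \frac{288294}{153887}$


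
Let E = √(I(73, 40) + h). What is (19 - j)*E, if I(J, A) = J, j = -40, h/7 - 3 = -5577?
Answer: 59*I*√38945 ≈ 11643.0*I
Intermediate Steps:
h = -39018 (h = 21 + 7*(-5577) = 21 - 39039 = -39018)
E = I*√38945 (E = √(73 - 39018) = √(-38945) = I*√38945 ≈ 197.34*I)
(19 - j)*E = (19 - 1*(-40))*(I*√38945) = (19 + 40)*(I*√38945) = 59*(I*√38945) = 59*I*√38945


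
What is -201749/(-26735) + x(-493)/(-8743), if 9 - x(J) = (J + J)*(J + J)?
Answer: 27755310952/233744105 ≈ 118.74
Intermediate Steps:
x(J) = 9 - 4*J² (x(J) = 9 - (J + J)*(J + J) = 9 - 2*J*2*J = 9 - 4*J²)
-201749/(-26735) + x(-493)/(-8743) = -201749/(-26735) + (9 - 4*(-493)²)/(-8743) = -201749*(-1/26735) + (9 - 4*243049)*(-1/8743) = 201749/26735 + (9 - 972196)*(-1/8743) = 201749/26735 - 972187*(-1/8743) = 201749/26735 + 972187/8743 = 27755310952/233744105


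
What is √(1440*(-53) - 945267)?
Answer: I*√1021587 ≈ 1010.7*I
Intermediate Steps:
√(1440*(-53) - 945267) = √(-76320 - 945267) = √(-1021587) = I*√1021587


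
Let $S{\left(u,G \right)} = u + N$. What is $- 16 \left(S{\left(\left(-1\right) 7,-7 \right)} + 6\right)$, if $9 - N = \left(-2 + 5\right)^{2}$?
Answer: $16$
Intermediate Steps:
$N = 0$ ($N = 9 - \left(-2 + 5\right)^{2} = 9 - 3^{2} = 9 - 9 = 0$)
$S{\left(u,G \right)} = u$ ($S{\left(u,G \right)} = u + 0 = u$)
$- 16 \left(S{\left(\left(-1\right) 7,-7 \right)} + 6\right) = - 16 \left(\left(-1\right) 7 + 6\right) = - 16 \left(-7 + 6\right) = \left(-16\right) \left(-1\right) = 16$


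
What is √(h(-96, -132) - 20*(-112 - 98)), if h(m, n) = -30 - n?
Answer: 3*√478 ≈ 65.590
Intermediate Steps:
√(h(-96, -132) - 20*(-112 - 98)) = √((-30 - 1*(-132)) - 20*(-112 - 98)) = √((-30 + 132) - 20*(-210)) = √(102 + 4200) = √4302 = 3*√478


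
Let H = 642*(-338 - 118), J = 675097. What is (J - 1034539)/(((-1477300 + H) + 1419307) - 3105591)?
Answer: 59907/576056 ≈ 0.10400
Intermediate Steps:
H = -292752 (H = 642*(-456) = -292752)
(J - 1034539)/(((-1477300 + H) + 1419307) - 3105591) = (675097 - 1034539)/(((-1477300 - 292752) + 1419307) - 3105591) = -359442/((-1770052 + 1419307) - 3105591) = -359442/(-350745 - 3105591) = -359442/(-3456336) = -359442*(-1/3456336) = 59907/576056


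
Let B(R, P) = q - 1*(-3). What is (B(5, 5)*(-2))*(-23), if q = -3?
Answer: 0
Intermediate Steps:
B(R, P) = 0 (B(R, P) = -3 - 1*(-3) = -3 + 3 = 0)
(B(5, 5)*(-2))*(-23) = (0*(-2))*(-23) = 0*(-23) = 0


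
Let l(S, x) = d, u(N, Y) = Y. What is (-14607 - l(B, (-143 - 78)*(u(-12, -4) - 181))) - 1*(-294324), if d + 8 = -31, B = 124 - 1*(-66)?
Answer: 279756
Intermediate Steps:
B = 190 (B = 124 + 66 = 190)
d = -39 (d = -8 - 31 = -39)
l(S, x) = -39
(-14607 - l(B, (-143 - 78)*(u(-12, -4) - 181))) - 1*(-294324) = (-14607 - 1*(-39)) - 1*(-294324) = (-14607 + 39) + 294324 = -14568 + 294324 = 279756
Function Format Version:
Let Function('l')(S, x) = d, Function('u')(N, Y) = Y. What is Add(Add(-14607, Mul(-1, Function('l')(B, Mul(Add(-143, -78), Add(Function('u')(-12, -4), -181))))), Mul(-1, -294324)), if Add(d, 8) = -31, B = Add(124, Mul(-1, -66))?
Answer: 279756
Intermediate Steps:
B = 190 (B = Add(124, 66) = 190)
d = -39 (d = Add(-8, -31) = -39)
Function('l')(S, x) = -39
Add(Add(-14607, Mul(-1, Function('l')(B, Mul(Add(-143, -78), Add(Function('u')(-12, -4), -181))))), Mul(-1, -294324)) = Add(Add(-14607, Mul(-1, -39)), Mul(-1, -294324)) = Add(Add(-14607, 39), 294324) = Add(-14568, 294324) = 279756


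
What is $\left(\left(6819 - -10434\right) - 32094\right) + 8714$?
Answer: $-6127$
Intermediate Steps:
$\left(\left(6819 - -10434\right) - 32094\right) + 8714 = \left(\left(6819 + 10434\right) - 32094\right) + 8714 = \left(17253 - 32094\right) + 8714 = -14841 + 8714 = -6127$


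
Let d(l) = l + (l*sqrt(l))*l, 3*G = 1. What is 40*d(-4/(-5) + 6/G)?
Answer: 752 + 70688*sqrt(470)/25 ≈ 62051.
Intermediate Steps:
G = 1/3 (G = (1/3)*1 = 1/3 ≈ 0.33333)
d(l) = l + l**(5/2) (d(l) = l + l**(3/2)*l = l + l**(5/2))
40*d(-4/(-5) + 6/G) = 40*((-4/(-5) + 6/(1/3)) + (-4/(-5) + 6/(1/3))**(5/2)) = 40*((-4*(-1/5) + 6*3) + (-4*(-1/5) + 6*3)**(5/2)) = 40*((4/5 + 18) + (4/5 + 18)**(5/2)) = 40*(94/5 + (94/5)**(5/2)) = 40*(94/5 + 8836*sqrt(470)/125) = 752 + 70688*sqrt(470)/25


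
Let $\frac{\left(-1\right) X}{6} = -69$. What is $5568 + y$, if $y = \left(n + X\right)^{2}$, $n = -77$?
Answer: $119137$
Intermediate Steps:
$X = 414$ ($X = \left(-6\right) \left(-69\right) = 414$)
$y = 113569$ ($y = \left(-77 + 414\right)^{2} = 337^{2} = 113569$)
$5568 + y = 5568 + 113569 = 119137$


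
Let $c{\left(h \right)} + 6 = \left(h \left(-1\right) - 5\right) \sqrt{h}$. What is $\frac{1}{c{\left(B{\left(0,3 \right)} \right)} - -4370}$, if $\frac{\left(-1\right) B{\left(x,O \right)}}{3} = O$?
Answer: $\frac{1091}{4761160} - \frac{3 i}{4761160} \approx 0.00022915 - 6.301 \cdot 10^{-7} i$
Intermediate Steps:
$B{\left(x,O \right)} = - 3 O$
$c{\left(h \right)} = -6 + \sqrt{h} \left(-5 - h\right)$ ($c{\left(h \right)} = -6 + \left(h \left(-1\right) - 5\right) \sqrt{h} = -6 + \left(- h - 5\right) \sqrt{h} = -6 + \left(-5 - h\right) \sqrt{h} = -6 + \sqrt{h} \left(-5 - h\right)$)
$\frac{1}{c{\left(B{\left(0,3 \right)} \right)} - -4370} = \frac{1}{\left(-6 - \left(\left(-3\right) 3\right)^{\frac{3}{2}} - 5 \sqrt{\left(-3\right) 3}\right) - -4370} = \frac{1}{\left(-6 - \left(-9\right)^{\frac{3}{2}} - 5 \sqrt{-9}\right) + 4370} = \frac{1}{\left(-6 - - 27 i - 5 \cdot 3 i\right) + 4370} = \frac{1}{\left(-6 + 27 i - 15 i\right) + 4370} = \frac{1}{\left(-6 + 12 i\right) + 4370} = \frac{1}{4364 + 12 i} = \frac{4364 - 12 i}{19044640}$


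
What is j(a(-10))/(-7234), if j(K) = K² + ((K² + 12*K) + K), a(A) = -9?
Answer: -45/7234 ≈ -0.0062206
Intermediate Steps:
j(K) = 2*K² + 13*K (j(K) = K² + (K² + 13*K) = 2*K² + 13*K)
j(a(-10))/(-7234) = -9*(13 + 2*(-9))/(-7234) = -9*(13 - 18)*(-1/7234) = -9*(-5)*(-1/7234) = 45*(-1/7234) = -45/7234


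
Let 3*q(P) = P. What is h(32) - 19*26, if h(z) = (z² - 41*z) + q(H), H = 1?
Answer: -2345/3 ≈ -781.67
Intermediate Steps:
q(P) = P/3
h(z) = ⅓ + z² - 41*z (h(z) = (z² - 41*z) + (⅓)*1 = (z² - 41*z) + ⅓ = ⅓ + z² - 41*z)
h(32) - 19*26 = (⅓ + 32² - 41*32) - 19*26 = (⅓ + 1024 - 1312) - 1*494 = -863/3 - 494 = -2345/3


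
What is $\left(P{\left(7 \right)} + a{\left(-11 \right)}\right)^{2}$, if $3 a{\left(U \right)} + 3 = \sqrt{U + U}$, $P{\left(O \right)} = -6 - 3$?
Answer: $\frac{\left(30 - i \sqrt{22}\right)^{2}}{9} \approx 97.556 - 31.269 i$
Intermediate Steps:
$P{\left(O \right)} = -9$
$a{\left(U \right)} = -1 + \frac{\sqrt{2} \sqrt{U}}{3}$ ($a{\left(U \right)} = -1 + \frac{\sqrt{U + U}}{3} = -1 + \frac{\sqrt{2 U}}{3} = -1 + \frac{\sqrt{2} \sqrt{U}}{3}$)
$\left(P{\left(7 \right)} + a{\left(-11 \right)}\right)^{2} = \left(-9 - \left(1 - \frac{\sqrt{2} \sqrt{-11}}{3}\right)\right)^{2} = \left(-9 - \left(1 - \frac{\sqrt{2} i \sqrt{11}}{3}\right)\right)^{2} = \left(-9 - \left(1 - \frac{i \sqrt{22}}{3}\right)\right)^{2} = \left(-10 + \frac{i \sqrt{22}}{3}\right)^{2}$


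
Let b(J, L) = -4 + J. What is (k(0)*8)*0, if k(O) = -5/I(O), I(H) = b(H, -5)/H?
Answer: 0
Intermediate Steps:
I(H) = (-4 + H)/H
k(O) = -5*O/(-4 + O)
(k(0)*8)*0 = (-5*0/(-4 + 0)*8)*0 = (-5*0/(-4)*8)*0 = (-5*0*(-1/4)*8)*0 = (0*8)*0 = 0*0 = 0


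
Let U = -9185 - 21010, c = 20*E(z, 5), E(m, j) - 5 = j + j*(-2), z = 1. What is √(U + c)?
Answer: 3*I*√3355 ≈ 173.77*I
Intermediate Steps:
E(m, j) = 5 - j (E(m, j) = 5 + (j + j*(-2)) = 5 + (j - 2*j) = 5 - j)
c = 0 (c = 20*(5 - 1*5) = 20*(5 - 5) = 20*0 = 0)
U = -30195
√(U + c) = √(-30195 + 0) = √(-30195) = 3*I*√3355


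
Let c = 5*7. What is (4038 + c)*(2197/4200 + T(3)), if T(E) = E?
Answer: 60268181/4200 ≈ 14350.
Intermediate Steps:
c = 35
(4038 + c)*(2197/4200 + T(3)) = (4038 + 35)*(2197/4200 + 3) = 4073*(2197*(1/4200) + 3) = 4073*(2197/4200 + 3) = 4073*(14797/4200) = 60268181/4200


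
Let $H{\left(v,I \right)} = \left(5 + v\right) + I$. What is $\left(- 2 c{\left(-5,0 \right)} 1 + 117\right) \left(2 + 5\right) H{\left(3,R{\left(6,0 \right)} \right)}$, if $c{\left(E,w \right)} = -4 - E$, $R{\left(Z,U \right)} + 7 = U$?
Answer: $805$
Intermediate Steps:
$R{\left(Z,U \right)} = -7 + U$
$H{\left(v,I \right)} = 5 + I + v$
$\left(- 2 c{\left(-5,0 \right)} 1 + 117\right) \left(2 + 5\right) H{\left(3,R{\left(6,0 \right)} \right)} = \left(- 2 \left(-4 - -5\right) 1 + 117\right) \left(2 + 5\right) \left(5 + \left(-7 + 0\right) + 3\right) = \left(- 2 \left(-4 + 5\right) 1 + 117\right) 7 \left(5 - 7 + 3\right) = \left(\left(-2\right) 1 \cdot 1 + 117\right) 7 \cdot 1 = \left(\left(-2\right) 1 + 117\right) 7 = \left(-2 + 117\right) 7 = 115 \cdot 7 = 805$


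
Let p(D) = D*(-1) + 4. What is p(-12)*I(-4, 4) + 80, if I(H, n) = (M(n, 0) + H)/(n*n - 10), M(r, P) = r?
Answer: 80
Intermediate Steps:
I(H, n) = (H + n)/(-10 + n**2) (I(H, n) = (n + H)/(n*n - 10) = (H + n)/(n**2 - 10) = (H + n)/(-10 + n**2))
p(D) = 4 - D (p(D) = -D + 4 = 4 - D)
p(-12)*I(-4, 4) + 80 = (4 - 1*(-12))*((-4 + 4)/(-10 + 4**2)) + 80 = (4 + 12)*(0/(-10 + 16)) + 80 = 16*(0/6) + 80 = 16*((1/6)*0) + 80 = 16*0 + 80 = 0 + 80 = 80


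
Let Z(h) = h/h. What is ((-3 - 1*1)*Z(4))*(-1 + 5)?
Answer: -16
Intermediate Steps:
Z(h) = 1
((-3 - 1*1)*Z(4))*(-1 + 5) = ((-3 - 1*1)*1)*(-1 + 5) = ((-3 - 1)*1)*4 = -4*1*4 = -4*4 = -16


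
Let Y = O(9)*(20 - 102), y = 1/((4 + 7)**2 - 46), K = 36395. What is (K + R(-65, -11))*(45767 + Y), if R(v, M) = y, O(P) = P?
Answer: 122912329154/75 ≈ 1.6388e+9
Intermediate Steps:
y = 1/75 (y = 1/(11**2 - 46) = 1/(121 - 46) = 1/75 ≈ 0.013333)
R(v, M) = 1/75
Y = -738 (Y = 9*(20 - 102) = 9*(-82) = -738)
(K + R(-65, -11))*(45767 + Y) = (36395 + 1/75)*(45767 - 738) = (2729626/75)*45029 = 122912329154/75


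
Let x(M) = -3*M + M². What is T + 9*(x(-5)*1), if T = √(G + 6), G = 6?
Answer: 360 + 2*√3 ≈ 363.46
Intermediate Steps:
x(M) = M² - 3*M
T = 2*√3 (T = √(6 + 6) = √12 = 2*√3 ≈ 3.4641)
T + 9*(x(-5)*1) = 2*√3 + 9*(-5*(-3 - 5)*1) = 2*√3 + 9*(-5*(-8)*1) = 2*√3 + 9*(40*1) = 2*√3 + 9*40 = 2*√3 + 360 = 360 + 2*√3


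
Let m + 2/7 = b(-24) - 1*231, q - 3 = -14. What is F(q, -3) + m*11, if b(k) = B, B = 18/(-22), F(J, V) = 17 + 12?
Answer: -17669/7 ≈ -2524.1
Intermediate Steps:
q = -11 (q = 3 - 14 = -11)
F(J, V) = 29
B = -9/11 (B = 18*(-1/22) = -9/11 ≈ -0.81818)
b(k) = -9/11
m = -17872/77 (m = -2/7 + (-9/11 - 1*231) = -2/7 + (-9/11 - 231) = -2/7 - 2550/11 = -17872/77 ≈ -232.10)
F(q, -3) + m*11 = 29 - 17872/77*11 = 29 - 17872/7 = -17669/7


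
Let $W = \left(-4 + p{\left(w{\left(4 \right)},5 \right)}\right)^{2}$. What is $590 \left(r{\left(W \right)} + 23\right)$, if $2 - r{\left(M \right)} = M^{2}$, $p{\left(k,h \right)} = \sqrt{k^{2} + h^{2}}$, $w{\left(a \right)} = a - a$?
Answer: $14160$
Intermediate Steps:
$w{\left(a \right)} = 0$
$p{\left(k,h \right)} = \sqrt{h^{2} + k^{2}}$
$W = 1$ ($W = \left(-4 + \sqrt{5^{2} + 0^{2}}\right)^{2} = \left(-4 + \sqrt{25 + 0}\right)^{2} = \left(-4 + \sqrt{25}\right)^{2} = \left(-4 + 5\right)^{2} = 1^{2} = 1$)
$r{\left(M \right)} = 2 - M^{2}$
$590 \left(r{\left(W \right)} + 23\right) = 590 \left(\left(2 - 1^{2}\right) + 23\right) = 590 \left(\left(2 - 1\right) + 23\right) = 590 \left(1 + 23\right) = 590 \cdot 24 = 14160$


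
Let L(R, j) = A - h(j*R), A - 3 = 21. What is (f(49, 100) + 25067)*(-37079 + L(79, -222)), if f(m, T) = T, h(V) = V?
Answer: -491184339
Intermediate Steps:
A = 24 (A = 3 + 21 = 24)
L(R, j) = 24 - R*j (L(R, j) = 24 - j*R = 24 - R*j)
(f(49, 100) + 25067)*(-37079 + L(79, -222)) = (100 + 25067)*(-37079 + (24 - 1*79*(-222))) = 25167*(-37079 + (24 + 17538)) = 25167*(-37079 + 17562) = 25167*(-19517) = -491184339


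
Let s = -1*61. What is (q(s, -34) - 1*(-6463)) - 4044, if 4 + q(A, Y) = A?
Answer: 2354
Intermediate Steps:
s = -61
q(A, Y) = -4 + A
(q(s, -34) - 1*(-6463)) - 4044 = ((-4 - 61) - 1*(-6463)) - 4044 = (-65 + 6463) - 4044 = 6398 - 4044 = 2354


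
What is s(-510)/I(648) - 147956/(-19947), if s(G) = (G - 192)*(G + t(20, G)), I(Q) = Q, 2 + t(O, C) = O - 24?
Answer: 11298329/19947 ≈ 566.42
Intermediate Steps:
t(O, C) = -26 + O (t(O, C) = -2 + (O - 24) = -2 + (-24 + O) = -26 + O)
s(G) = (-192 + G)*(-6 + G) (s(G) = (G - 192)*(G + (-26 + 20)) = (-192 + G)*(G - 6) = (-192 + G)*(-6 + G))
s(-510)/I(648) - 147956/(-19947) = (1152 + (-510)² - 198*(-510))/648 - 147956/(-19947) = (1152 + 260100 + 100980)*(1/648) - 147956*(-1/19947) = 362232*(1/648) + 147956/19947 = 559 + 147956/19947 = 11298329/19947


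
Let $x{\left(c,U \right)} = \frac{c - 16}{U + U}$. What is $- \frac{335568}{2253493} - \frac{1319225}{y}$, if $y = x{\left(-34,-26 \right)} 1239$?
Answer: $- \frac{3092194643794}{2792077827} \approx -1107.5$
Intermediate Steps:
$x{\left(c,U \right)} = \frac{-16 + c}{2 U}$
$y = \frac{30975}{26}$ ($y = \frac{-16 - 34}{2 \left(-26\right)} 1239 = \frac{1}{2} \left(- \frac{1}{26}\right) \left(-50\right) 1239 = \frac{25}{26} \cdot 1239 = \frac{30975}{26} \approx 1191.3$)
$- \frac{335568}{2253493} - \frac{1319225}{y} = - \frac{335568}{2253493} - \frac{1319225}{\frac{30975}{26}} = \left(-335568\right) \frac{1}{2253493} - \frac{1371994}{1239} = - \frac{335568}{2253493} - \frac{1371994}{1239} = - \frac{3092194643794}{2792077827}$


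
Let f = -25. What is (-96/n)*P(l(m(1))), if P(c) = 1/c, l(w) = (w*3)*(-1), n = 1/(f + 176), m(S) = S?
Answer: 4832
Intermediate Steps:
n = 1/151 (n = 1/(-25 + 176) = 1/151 ≈ 0.0066225)
l(w) = -3*w (l(w) = (3*w)*(-1) = -3*w)
P(c) = 1/c
(-96/n)*P(l(m(1))) = (-96/1/151)/((-3*1)) = -96*151/(-3) = -4*3624*(-⅓) = -14496*(-⅓) = 4832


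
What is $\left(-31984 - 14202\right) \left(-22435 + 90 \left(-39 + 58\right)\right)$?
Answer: $957204850$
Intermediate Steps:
$\left(-31984 - 14202\right) \left(-22435 + 90 \left(-39 + 58\right)\right) = - 46186 \left(-22435 + 90 \cdot 19\right) = - 46186 \left(-22435 + 1710\right) = \left(-46186\right) \left(-20725\right) = 957204850$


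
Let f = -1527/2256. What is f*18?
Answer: -4581/376 ≈ -12.184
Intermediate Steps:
f = -509/752 (f = -1527*1/2256 = -509/752 ≈ -0.67686)
f*18 = -509/752*18 = -4581/376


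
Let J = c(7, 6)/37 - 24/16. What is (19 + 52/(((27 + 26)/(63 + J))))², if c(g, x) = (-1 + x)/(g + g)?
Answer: 1186411100625/188430529 ≈ 6296.3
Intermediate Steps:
c(g, x) = (-1 + x)/(2*g) (c(g, x) = (-1 + x)/((2*g)) = (-1 + x)*(1/(2*g)) = (-1 + x)/(2*g))
J = -386/259 (J = ((½)*(-1 + 6)/7)/37 - 24/16 = ((½)*(⅐)*5)*(1/37) - 24*1/16 = (5/14)*(1/37) - 3/2 = 5/518 - 3/2 = -386/259 ≈ -1.4903)
(19 + 52/(((27 + 26)/(63 + J))))² = (19 + 52/(((27 + 26)/(63 - 386/259))))² = (19 + 52/((53/(15931/259))))² = (19 + 52/((53*(259/15931))))² = (19 + 52/(13727/15931))² = (19 + 52*(15931/13727))² = (19 + 828412/13727)² = (1089225/13727)² = 1186411100625/188430529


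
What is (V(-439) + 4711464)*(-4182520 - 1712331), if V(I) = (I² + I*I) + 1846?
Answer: -30056383325952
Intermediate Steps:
V(I) = 1846 + 2*I² (V(I) = (I² + I²) + 1846 = 2*I² + 1846 = 1846 + 2*I²)
(V(-439) + 4711464)*(-4182520 - 1712331) = ((1846 + 2*(-439)²) + 4711464)*(-4182520 - 1712331) = ((1846 + 2*192721) + 4711464)*(-5894851) = ((1846 + 385442) + 4711464)*(-5894851) = (387288 + 4711464)*(-5894851) = 5098752*(-5894851) = -30056383325952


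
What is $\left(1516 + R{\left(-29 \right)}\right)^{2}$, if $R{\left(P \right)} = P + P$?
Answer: $2125764$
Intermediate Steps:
$R{\left(P \right)} = 2 P$
$\left(1516 + R{\left(-29 \right)}\right)^{2} = \left(1516 + 2 \left(-29\right)\right)^{2} = \left(1516 - 58\right)^{2} = 1458^{2} = 2125764$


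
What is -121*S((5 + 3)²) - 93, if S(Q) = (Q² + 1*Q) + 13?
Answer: -505026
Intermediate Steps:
S(Q) = 13 + Q + Q² (S(Q) = (Q² + Q) + 13 = (Q + Q²) + 13 = 13 + Q + Q²)
-121*S((5 + 3)²) - 93 = -121*(13 + (5 + 3)² + ((5 + 3)²)²) - 93 = -121*(13 + 8² + (8²)²) - 93 = -121*(13 + 64 + 64²) - 93 = -121*(13 + 64 + 4096) - 93 = -121*4173 - 93 = -504933 - 93 = -505026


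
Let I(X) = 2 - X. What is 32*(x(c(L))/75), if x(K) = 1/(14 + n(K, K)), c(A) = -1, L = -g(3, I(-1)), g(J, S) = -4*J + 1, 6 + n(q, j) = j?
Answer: 32/525 ≈ 0.060952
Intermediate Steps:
n(q, j) = -6 + j
g(J, S) = 1 - 4*J
L = 11 (L = -(1 - 4*3) = -(1 - 12) = -1*(-11) = 11)
x(K) = 1/(8 + K) (x(K) = 1/(14 + (-6 + K)) = 1/(8 + K))
32*(x(c(L))/75) = 32*(1/((8 - 1)*75)) = 32*((1/75)/7) = 32*((⅐)*(1/75)) = 32*(1/525) = 32/525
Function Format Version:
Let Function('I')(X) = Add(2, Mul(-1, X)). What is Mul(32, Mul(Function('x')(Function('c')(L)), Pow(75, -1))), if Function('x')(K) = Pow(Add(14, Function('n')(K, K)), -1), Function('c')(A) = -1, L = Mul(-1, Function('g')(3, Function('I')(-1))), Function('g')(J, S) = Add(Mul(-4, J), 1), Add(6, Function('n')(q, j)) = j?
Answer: Rational(32, 525) ≈ 0.060952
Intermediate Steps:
Function('n')(q, j) = Add(-6, j)
Function('g')(J, S) = Add(1, Mul(-4, J))
L = 11 (L = Mul(-1, Add(1, Mul(-4, 3))) = Mul(-1, Add(1, -12)) = Mul(-1, -11) = 11)
Function('x')(K) = Pow(Add(8, K), -1) (Function('x')(K) = Pow(Add(14, Add(-6, K)), -1) = Pow(Add(8, K), -1))
Mul(32, Mul(Function('x')(Function('c')(L)), Pow(75, -1))) = Mul(32, Mul(Pow(Add(8, -1), -1), Pow(75, -1))) = Mul(32, Mul(Pow(7, -1), Rational(1, 75))) = Mul(32, Mul(Rational(1, 7), Rational(1, 75))) = Mul(32, Rational(1, 525)) = Rational(32, 525)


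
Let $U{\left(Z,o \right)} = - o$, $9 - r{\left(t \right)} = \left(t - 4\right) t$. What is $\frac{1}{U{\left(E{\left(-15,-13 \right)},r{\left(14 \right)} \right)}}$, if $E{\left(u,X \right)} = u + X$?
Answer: $\frac{1}{131} \approx 0.0076336$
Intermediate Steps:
$E{\left(u,X \right)} = X + u$
$r{\left(t \right)} = 9 - t \left(-4 + t\right)$ ($r{\left(t \right)} = 9 - \left(t - 4\right) t = 9 - \left(-4 + t\right) t = 9 - t \left(-4 + t\right)$)
$\frac{1}{U{\left(E{\left(-15,-13 \right)},r{\left(14 \right)} \right)}} = \frac{1}{\left(-1\right) \left(9 - 14^{2} + 4 \cdot 14\right)} = \frac{1}{\left(-1\right) \left(9 - 196 + 56\right)} = \frac{1}{\left(-1\right) \left(-131\right)} = \frac{1}{131}$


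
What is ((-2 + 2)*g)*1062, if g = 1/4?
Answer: 0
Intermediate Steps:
g = ¼ ≈ 0.25000
((-2 + 2)*g)*1062 = ((-2 + 2)*(¼))*1062 = (0*(¼))*1062 = 0*1062 = 0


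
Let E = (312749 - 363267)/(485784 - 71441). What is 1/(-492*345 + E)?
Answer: -414343/70330631338 ≈ -5.8914e-6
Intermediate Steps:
E = -50518/414343 ≈ -0.12192
1/(-492*345 + E) = 1/(-492*345 - 50518/414343) = 1/(-169740 - 50518/414343) = 1/(-70330631338/414343) = -414343/70330631338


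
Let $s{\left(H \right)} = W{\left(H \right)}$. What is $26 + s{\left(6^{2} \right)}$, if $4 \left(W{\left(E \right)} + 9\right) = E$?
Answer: $26$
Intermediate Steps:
$W{\left(E \right)} = -9 + \frac{E}{4}$
$s{\left(H \right)} = -9 + \frac{H}{4}$
$26 + s{\left(6^{2} \right)} = 26 - \left(9 - \frac{6^{2}}{4}\right) = 26 + \left(-9 + \frac{1}{4} \cdot 36\right) = 26 + \left(-9 + 9\right) = 26 + 0 = 26$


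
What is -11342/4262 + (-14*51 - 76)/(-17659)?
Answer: -98460699/37631329 ≈ -2.6165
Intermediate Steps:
-11342/4262 + (-14*51 - 76)/(-17659) = -11342*1/4262 + (-714 - 76)*(-1/17659) = -5671/2131 - 790*(-1/17659) = -5671/2131 + 790/17659 = -98460699/37631329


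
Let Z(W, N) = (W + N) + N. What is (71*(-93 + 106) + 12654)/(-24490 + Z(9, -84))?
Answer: -13577/24649 ≈ -0.55081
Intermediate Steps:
Z(W, N) = W + 2*N (Z(W, N) = (N + W) + N = W + 2*N)
(71*(-93 + 106) + 12654)/(-24490 + Z(9, -84)) = (71*(-93 + 106) + 12654)/(-24490 + (9 + 2*(-84))) = (71*13 + 12654)/(-24490 + (9 - 168)) = (923 + 12654)/(-24490 - 159) = 13577/(-24649) = 13577*(-1/24649) = -13577/24649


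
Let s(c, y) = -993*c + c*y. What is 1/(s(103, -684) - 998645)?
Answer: -1/1171376 ≈ -8.5370e-7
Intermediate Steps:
1/(s(103, -684) - 998645) = 1/(103*(-993 - 684) - 998645) = 1/(103*(-1677) - 998645) = 1/(-172731 - 998645) = 1/(-1171376) = -1/1171376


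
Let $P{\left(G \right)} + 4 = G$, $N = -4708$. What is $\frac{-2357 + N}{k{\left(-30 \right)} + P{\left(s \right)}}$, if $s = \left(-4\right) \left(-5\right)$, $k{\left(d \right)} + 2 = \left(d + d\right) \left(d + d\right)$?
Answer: $- \frac{7065}{3614} \approx -1.9549$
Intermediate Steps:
$k{\left(d \right)} = -2 + 4 d^{2}$ ($k{\left(d \right)} = -2 + \left(d + d\right) \left(d + d\right) = -2 + 2 d 2 d = -2 + 4 d^{2}$)
$s = 20$
$P{\left(G \right)} = -4 + G$
$\frac{-2357 + N}{k{\left(-30 \right)} + P{\left(s \right)}} = \frac{-2357 - 4708}{\left(-2 + 4 \left(-30\right)^{2}\right) + \left(-4 + 20\right)} = - \frac{7065}{\left(-2 + 4 \cdot 900\right) + 16} = - \frac{7065}{\left(-2 + 3600\right) + 16} = - \frac{7065}{3598 + 16} = - \frac{7065}{3614}$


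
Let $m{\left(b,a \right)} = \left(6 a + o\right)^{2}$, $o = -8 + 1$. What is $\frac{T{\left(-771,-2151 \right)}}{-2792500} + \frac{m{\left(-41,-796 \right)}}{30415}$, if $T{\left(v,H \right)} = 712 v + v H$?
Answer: $\frac{12770105306573}{16986777500} \approx 751.77$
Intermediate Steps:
$o = -7$
$T{\left(v,H \right)} = 712 v + H v$
$m{\left(b,a \right)} = \left(-7 + 6 a\right)^{2}$ ($m{\left(b,a \right)} = \left(6 a - 7\right)^{2} = \left(-7 + 6 a\right)^{2}$)
$\frac{T{\left(-771,-2151 \right)}}{-2792500} + \frac{m{\left(-41,-796 \right)}}{30415} = \frac{\left(-771\right) \left(712 - 2151\right)}{-2792500} + \frac{\left(-7 + 6 \left(-796\right)\right)^{2}}{30415} = \left(-771\right) \left(-1439\right) \left(- \frac{1}{2792500}\right) + \left(-7 - 4776\right)^{2} \cdot \frac{1}{30415} = 1109469 \left(- \frac{1}{2792500}\right) + \left(-4783\right)^{2} \cdot \frac{1}{30415} = - \frac{1109469}{2792500} + 22877089 \cdot \frac{1}{30415} = - \frac{1109469}{2792500} + \frac{22877089}{30415} = \frac{12770105306573}{16986777500}$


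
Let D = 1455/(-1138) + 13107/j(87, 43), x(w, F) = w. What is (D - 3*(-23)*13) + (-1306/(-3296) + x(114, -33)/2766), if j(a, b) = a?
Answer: 13123145581989/12536271728 ≈ 1046.8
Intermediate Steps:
D = 4929727/33002 (D = 1455/(-1138) + 13107/87 = 1455*(-1/1138) + 13107*(1/87) = -1455/1138 + 4369/29 = 4929727/33002 ≈ 149.38)
(D - 3*(-23)*13) + (-1306/(-3296) + x(114, -33)/2766) = (4929727/33002 - 3*(-23)*13) + (-1306/(-3296) + 114/2766) = (4929727/33002 + 69*13) + (-1306*(-1/3296) + 114*(1/2766)) = (4929727/33002 + 897) + (653/1648 + 19/461) = 34532521/33002 + 332345/759728 = 13123145581989/12536271728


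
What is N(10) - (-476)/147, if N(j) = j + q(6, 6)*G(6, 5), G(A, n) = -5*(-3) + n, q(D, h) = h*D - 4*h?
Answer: 5318/21 ≈ 253.24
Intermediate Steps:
q(D, h) = -4*h + D*h (q(D, h) = D*h - 4*h = -4*h + D*h)
G(A, n) = 15 + n
N(j) = 240 + j (N(j) = j + (6*(-4 + 6))*(15 + 5) = j + (6*2)*20 = j + 12*20 = j + 240 = 240 + j)
N(10) - (-476)/147 = (240 + 10) - (-476)/147 = 250 - (-476)/147 = 250 - 7*(-68/147) = 250 + 68/21 = 5318/21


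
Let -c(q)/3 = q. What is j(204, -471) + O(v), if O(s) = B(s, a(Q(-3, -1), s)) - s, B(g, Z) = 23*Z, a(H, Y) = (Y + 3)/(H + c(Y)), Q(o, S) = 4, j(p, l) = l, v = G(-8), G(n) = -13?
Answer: -19924/43 ≈ -463.35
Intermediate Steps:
c(q) = -3*q
v = -13
a(H, Y) = (3 + Y)/(H - 3*Y) (a(H, Y) = (Y + 3)/(H - 3*Y) = (3 + Y)/(H - 3*Y))
O(s) = -s + 23*(3 + s)/(4 - 3*s) (O(s) = 23*((3 + s)/(4 - 3*s)) - s = 23*(3 + s)/(4 - 3*s) - s = -s + 23*(3 + s)/(4 - 3*s))
j(204, -471) + O(v) = -471 + (-69 - 19*(-13) - 3*(-13)²)/(-4 + 3*(-13)) = -471 + (-69 + 247 - 3*169)/(-4 - 39) = -471 + (-69 + 247 - 507)/(-43) = -471 - 1/43*(-329) = -471 + 329/43 = -19924/43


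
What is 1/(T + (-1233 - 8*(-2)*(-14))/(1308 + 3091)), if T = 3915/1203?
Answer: 1763999/5156438 ≈ 0.34210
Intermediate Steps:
T = 1305/401 (T = 3915*(1/1203) = 1305/401 ≈ 3.2544)
1/(T + (-1233 - 8*(-2)*(-14))/(1308 + 3091)) = 1/(1305/401 + (-1233 - 8*(-2)*(-14))/(1308 + 3091)) = 1/(1305/401 + (-1233 + 16*(-14))/4399) = 1/(1305/401 + (-1233 - 224)*(1/4399)) = 1/(1305/401 - 1457*1/4399) = 1/(1305/401 - 1457/4399) = 1/(5156438/1763999) = 1763999/5156438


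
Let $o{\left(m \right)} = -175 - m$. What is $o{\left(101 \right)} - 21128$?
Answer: $-21404$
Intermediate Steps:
$o{\left(101 \right)} - 21128 = \left(-175 - 101\right) - 21128 = -276 - 21128 = -21404$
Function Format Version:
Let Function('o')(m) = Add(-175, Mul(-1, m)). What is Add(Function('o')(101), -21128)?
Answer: -21404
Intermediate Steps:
Add(Function('o')(101), -21128) = Add(Add(-175, Mul(-1, 101)), -21128) = Add(Add(-175, -101), -21128) = Add(-276, -21128) = -21404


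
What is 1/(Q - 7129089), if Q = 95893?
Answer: -1/7033196 ≈ -1.4218e-7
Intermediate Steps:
1/(Q - 7129089) = 1/(95893 - 7129089) = 1/(-7033196) = -1/7033196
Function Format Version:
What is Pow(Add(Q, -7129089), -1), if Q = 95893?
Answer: Rational(-1, 7033196) ≈ -1.4218e-7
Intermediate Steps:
Pow(Add(Q, -7129089), -1) = Pow(Add(95893, -7129089), -1) = Pow(-7033196, -1) = Rational(-1, 7033196)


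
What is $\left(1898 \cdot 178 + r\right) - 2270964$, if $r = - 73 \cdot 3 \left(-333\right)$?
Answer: $-1860193$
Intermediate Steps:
$r = 72927$ ($r = \left(-73\right) \left(-999\right) = 72927$)
$\left(1898 \cdot 178 + r\right) - 2270964 = \left(1898 \cdot 178 + 72927\right) - 2270964 = \left(337844 + 72927\right) - 2270964 = 410771 - 2270964 = -1860193$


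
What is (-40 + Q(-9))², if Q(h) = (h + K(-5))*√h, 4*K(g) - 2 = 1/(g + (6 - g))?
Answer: 61191/64 + 2030*I ≈ 956.11 + 2030.0*I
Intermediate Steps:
K(g) = 13/24 (K(g) = ½ + 1/(4*(g + (6 - g))) = ½ + (¼)/6 = ½ + (¼)*(⅙) = ½ + 1/24 = 13/24)
Q(h) = √h*(13/24 + h) (Q(h) = (h + 13/24)*√h = (13/24 + h)*√h = √h*(13/24 + h))
(-40 + Q(-9))² = (-40 + √(-9)*(13/24 - 9))² = (-40 + (3*I)*(-203/24))² = (-40 - 203*I/8)²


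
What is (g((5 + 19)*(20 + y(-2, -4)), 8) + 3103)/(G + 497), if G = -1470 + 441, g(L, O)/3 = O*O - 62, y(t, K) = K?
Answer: -3109/532 ≈ -5.8440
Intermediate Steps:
g(L, O) = -186 + 3*O² (g(L, O) = 3*(O*O - 62) = 3*(O² - 62) = 3*(-62 + O²) = -186 + 3*O²)
G = -1029
(g((5 + 19)*(20 + y(-2, -4)), 8) + 3103)/(G + 497) = ((-186 + 3*8²) + 3103)/(-1029 + 497) = ((-186 + 3*64) + 3103)/(-532) = ((-186 + 192) + 3103)*(-1/532) = (6 + 3103)*(-1/532) = 3109*(-1/532) = -3109/532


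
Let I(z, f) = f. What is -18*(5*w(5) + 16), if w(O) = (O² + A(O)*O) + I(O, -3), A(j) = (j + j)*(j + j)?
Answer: -47268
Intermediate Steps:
A(j) = 4*j² (A(j) = (2*j)*(2*j) = 4*j²)
w(O) = -3 + O² + 4*O³ (w(O) = (O² + (4*O²)*O) - 3 = (O² + 4*O³) - 3 = -3 + O² + 4*O³)
-18*(5*w(5) + 16) = -18*(5*(-3 + 5² + 4*5³) + 16) = -18*(5*(-3 + 25 + 4*125) + 16) = -18*(5*(-3 + 25 + 500) + 16) = -18*(5*522 + 16) = -18*(2610 + 16) = -18*2626 = -47268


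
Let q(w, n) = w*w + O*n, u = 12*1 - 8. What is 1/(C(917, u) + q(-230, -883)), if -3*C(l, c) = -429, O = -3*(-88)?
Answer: -1/180069 ≈ -5.5534e-6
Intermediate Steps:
O = 264
u = 4 (u = 12 - 8 = 4)
q(w, n) = w² + 264*n (q(w, n) = w*w + 264*n = w² + 264*n)
C(l, c) = 143 (C(l, c) = -⅓*(-429) = 143)
1/(C(917, u) + q(-230, -883)) = 1/(143 + ((-230)² + 264*(-883))) = 1/(143 + (52900 - 233112)) = 1/(143 - 180212) = 1/(-180069) = -1/180069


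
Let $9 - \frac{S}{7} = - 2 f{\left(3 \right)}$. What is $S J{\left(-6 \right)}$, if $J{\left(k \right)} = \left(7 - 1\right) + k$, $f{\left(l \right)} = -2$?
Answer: $0$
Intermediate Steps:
$S = 35$ ($S = 63 - 7 \left(\left(-2\right) \left(-2\right)\right) = 63 - 28 = 35$)
$J{\left(k \right)} = 6 + k$
$S J{\left(-6 \right)} = 35 \left(6 - 6\right) = 35 \cdot 0 = 0$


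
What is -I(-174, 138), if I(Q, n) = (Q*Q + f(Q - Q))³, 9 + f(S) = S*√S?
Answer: -27727335044163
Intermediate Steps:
f(S) = -9 + S^(3/2) (f(S) = -9 + S*√S = -9 + S^(3/2))
I(Q, n) = (-9 + Q²)³ (I(Q, n) = (Q*Q + (-9 + (Q - Q)^(3/2)))³ = (Q² + (-9 + 0^(3/2)))³ = (Q² + (-9 + 0))³ = (Q² - 9)³ = (-9 + Q²)³)
-I(-174, 138) = -(-9 + (-174)²)³ = -(-9 + 30276)³ = -1*30267³ = -1*27727335044163 = -27727335044163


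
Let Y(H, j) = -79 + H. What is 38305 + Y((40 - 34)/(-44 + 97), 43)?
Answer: 2025984/53 ≈ 38226.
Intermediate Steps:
38305 + Y((40 - 34)/(-44 + 97), 43) = 38305 + (-79 + (40 - 34)/(-44 + 97)) = 38305 + (-79 + 6/53) = 38305 - 4181/53 = 2025984/53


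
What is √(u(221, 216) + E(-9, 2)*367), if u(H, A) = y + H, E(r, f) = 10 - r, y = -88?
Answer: √7106 ≈ 84.297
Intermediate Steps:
u(H, A) = -88 + H
√(u(221, 216) + E(-9, 2)*367) = √((-88 + 221) + (10 - 1*(-9))*367) = √(133 + (10 + 9)*367) = √(133 + 19*367) = √(133 + 6973) = √7106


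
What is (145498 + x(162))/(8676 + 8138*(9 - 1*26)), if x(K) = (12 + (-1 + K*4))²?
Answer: -579779/129670 ≈ -4.4712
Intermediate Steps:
x(K) = (11 + 4*K)² (x(K) = (12 + (-1 + 4*K))² = (11 + 4*K)²)
(145498 + x(162))/(8676 + 8138*(9 - 1*26)) = (145498 + (11 + 4*162)²)/(8676 + 8138*(9 - 1*26)) = (145498 + (11 + 648)²)/(8676 + 8138*(9 - 26)) = (145498 + 659²)/(8676 + 8138*(-17)) = (145498 + 434281)/(8676 - 138346) = 579779/(-129670) = 579779*(-1/129670) = -579779/129670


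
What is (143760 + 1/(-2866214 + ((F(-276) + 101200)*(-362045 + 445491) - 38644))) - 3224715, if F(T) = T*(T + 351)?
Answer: -20687066623085609/6714498142 ≈ -3.0810e+6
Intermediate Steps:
F(T) = T*(351 + T)
(143760 + 1/(-2866214 + ((F(-276) + 101200)*(-362045 + 445491) - 38644))) - 3224715 = (143760 + 1/(-2866214 + ((-276*(351 - 276) + 101200)*(-362045 + 445491) - 38644))) - 3224715 = (143760 + 1/(-2866214 + ((-276*75 + 101200)*83446 - 38644))) - 3224715 = (143760 + 1/(-2866214 + ((-20700 + 101200)*83446 - 38644))) - 3224715 = (143760 + 1/(-2866214 + (80500*83446 - 38644))) - 3224715 = (143760 + 1/(-2866214 + (6717403000 - 38644))) - 3224715 = (143760 + 1/(-2866214 + 6717364356)) - 3224715 = (143760 + 1/6714498142) - 3224715 = 965276252893921/6714498142 - 3224715 = -20687066623085609/6714498142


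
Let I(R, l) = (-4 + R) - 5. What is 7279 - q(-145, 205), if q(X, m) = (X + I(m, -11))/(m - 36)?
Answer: 1230100/169 ≈ 7278.7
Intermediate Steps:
I(R, l) = -9 + R
q(X, m) = (-9 + X + m)/(-36 + m) (q(X, m) = (X + (-9 + m))/(m - 36) = (-9 + X + m)/(-36 + m))
7279 - q(-145, 205) = 7279 - (-9 - 145 + 205)/(-36 + 205) = 7279 - 51/169 = 1230100/169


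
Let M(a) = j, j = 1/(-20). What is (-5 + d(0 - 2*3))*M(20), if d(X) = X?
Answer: 11/20 ≈ 0.55000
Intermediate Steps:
j = -1/20 ≈ -0.050000
M(a) = -1/20
(-5 + d(0 - 2*3))*M(20) = (-5 + (0 - 2*3))*(-1/20) = (-5 + (0 - 6))*(-1/20) = (-5 - 6)*(-1/20) = -11*(-1/20) = 11/20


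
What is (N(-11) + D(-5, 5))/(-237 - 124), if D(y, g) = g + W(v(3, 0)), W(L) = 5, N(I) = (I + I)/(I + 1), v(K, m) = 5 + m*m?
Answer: -61/1805 ≈ -0.033795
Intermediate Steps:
v(K, m) = 5 + m**2
N(I) = 2*I/(1 + I) (N(I) = (2*I)/(1 + I) = 2*I/(1 + I))
D(y, g) = 5 + g (D(y, g) = g + 5 = 5 + g)
(N(-11) + D(-5, 5))/(-237 - 124) = (2*(-11)/(1 - 11) + (5 + 5))/(-237 - 124) = (2*(-11)/(-10) + 10)/(-361) = (2*(-11)*(-1/10) + 10)*(-1/361) = (11/5 + 10)*(-1/361) = (61/5)*(-1/361) = -61/1805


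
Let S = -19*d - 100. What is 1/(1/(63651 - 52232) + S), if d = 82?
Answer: -11419/18932701 ≈ -0.00060314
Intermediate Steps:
S = -1658 (S = -19*82 - 100 = -1558 - 100 = -1658)
1/(1/(63651 - 52232) + S) = 1/(1/(63651 - 52232) - 1658) = 1/(1/11419 - 1658) = 1/(-18932701/11419) = -11419/18932701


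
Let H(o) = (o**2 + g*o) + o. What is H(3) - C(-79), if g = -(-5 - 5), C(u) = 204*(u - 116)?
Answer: 39822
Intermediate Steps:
C(u) = -23664 + 204*u (C(u) = 204*(-116 + u) = -23664 + 204*u)
g = 10 (g = -1*(-10) = 10)
H(o) = o**2 + 11*o (H(o) = (o**2 + 10*o) + o = o**2 + 11*o)
H(3) - C(-79) = 3*(11 + 3) - (-23664 + 204*(-79)) = 3*14 - (-23664 - 16116) = 42 - 1*(-39780) = 42 + 39780 = 39822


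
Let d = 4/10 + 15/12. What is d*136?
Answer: 1122/5 ≈ 224.40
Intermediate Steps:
d = 33/20 (d = 4*(⅒) + 15*(1/12) = ⅖ + 5/4 = 33/20 ≈ 1.6500)
d*136 = (33/20)*136 = 1122/5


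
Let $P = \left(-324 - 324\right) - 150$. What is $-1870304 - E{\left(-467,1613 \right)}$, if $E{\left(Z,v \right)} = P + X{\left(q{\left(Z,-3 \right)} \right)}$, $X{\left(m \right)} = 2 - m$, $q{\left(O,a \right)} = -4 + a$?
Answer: $-1869515$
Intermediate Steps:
$P = -798$ ($P = -648 - 150 = -798$)
$E{\left(Z,v \right)} = -789$ ($E{\left(Z,v \right)} = -798 + \left(2 - \left(-4 - 3\right)\right) = -798 + \left(2 - -7\right) = -798 + \left(2 + 7\right) = -798 + 9 = -789$)
$-1870304 - E{\left(-467,1613 \right)} = -1870304 - -789 = -1870304 + 789 = -1869515$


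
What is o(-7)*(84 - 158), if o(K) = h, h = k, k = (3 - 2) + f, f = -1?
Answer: 0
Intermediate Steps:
k = 0 (k = (3 - 2) - 1 = 1 - 1 = 0)
h = 0
o(K) = 0
o(-7)*(84 - 158) = 0*(84 - 158) = 0*(-74) = 0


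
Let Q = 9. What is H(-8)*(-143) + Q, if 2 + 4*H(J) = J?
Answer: 733/2 ≈ 366.50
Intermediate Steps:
H(J) = -1/2 + J/4
H(-8)*(-143) + Q = (-1/2 + (1/4)*(-8))*(-143) + 9 = (-1/2 - 2)*(-143) + 9 = -5/2*(-143) + 9 = 715/2 + 9 = 733/2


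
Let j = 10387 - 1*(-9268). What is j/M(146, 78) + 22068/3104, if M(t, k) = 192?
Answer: 2038943/18624 ≈ 109.48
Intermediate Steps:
j = 19655 (j = 10387 + 9268 = 19655)
j/M(146, 78) + 22068/3104 = 19655/192 + 22068/3104 = 19655*(1/192) + 22068*(1/3104) = 19655/192 + 5517/776 = 2038943/18624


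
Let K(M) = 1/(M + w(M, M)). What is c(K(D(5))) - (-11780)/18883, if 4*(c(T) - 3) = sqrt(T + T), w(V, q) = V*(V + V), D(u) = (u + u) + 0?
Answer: 68429/18883 + sqrt(105)/420 ≈ 3.6482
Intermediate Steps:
D(u) = 2*u (D(u) = 2*u + 0 = 2*u)
w(V, q) = 2*V**2 (w(V, q) = V*(2*V) = 2*V**2)
K(M) = 1/(M + 2*M**2)
c(T) = 3 + sqrt(2)*sqrt(T)/4 (c(T) = 3 + sqrt(T + T)/4 = 3 + sqrt(2*T)/4 = 3 + (sqrt(2)*sqrt(T))/4 = 3 + sqrt(2)*sqrt(T)/4)
c(K(D(5))) - (-11780)/18883 = (3 + sqrt(2)*sqrt(1/(((2*5))*(1 + 2*(2*5))))/4) - (-11780)/18883 = (3 + sqrt(2)*sqrt(1/(10*(1 + 2*10)))/4) - (-11780)/18883 = (3 + sqrt(2)*sqrt(1/(10*(1 + 20)))/4) - 1*(-11780/18883) = (3 + sqrt(2)*sqrt((1/10)/21)/4) + 11780/18883 = (3 + sqrt(2)*sqrt((1/10)*(1/21))/4) + 11780/18883 = (3 + sqrt(2)*sqrt(1/210)/4) + 11780/18883 = (3 + sqrt(2)*(sqrt(210)/210)/4) + 11780/18883 = (3 + sqrt(105)/420) + 11780/18883 = 68429/18883 + sqrt(105)/420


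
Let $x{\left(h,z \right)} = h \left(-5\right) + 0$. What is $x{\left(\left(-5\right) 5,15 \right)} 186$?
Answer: $23250$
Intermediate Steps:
$x{\left(h,z \right)} = - 5 h$ ($x{\left(h,z \right)} = - 5 h + 0 = - 5 h$)
$x{\left(\left(-5\right) 5,15 \right)} 186 = - 5 \left(\left(-5\right) 5\right) 186 = \left(-5\right) \left(-25\right) 186 = 125 \cdot 186 = 23250$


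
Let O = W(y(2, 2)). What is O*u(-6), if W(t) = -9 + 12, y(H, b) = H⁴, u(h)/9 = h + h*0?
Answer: -162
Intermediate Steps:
u(h) = 9*h (u(h) = 9*(h + h*0) = 9*(h + 0) = 9*h)
W(t) = 3
O = 3
O*u(-6) = 3*(9*(-6)) = 3*(-54) = -162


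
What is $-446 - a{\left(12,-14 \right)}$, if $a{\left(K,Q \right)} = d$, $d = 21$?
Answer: $-467$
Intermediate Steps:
$a{\left(K,Q \right)} = 21$
$-446 - a{\left(12,-14 \right)} = -446 - 21 = -467$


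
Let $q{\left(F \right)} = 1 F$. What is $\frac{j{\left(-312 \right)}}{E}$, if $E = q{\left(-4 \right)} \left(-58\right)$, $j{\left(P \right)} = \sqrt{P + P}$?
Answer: $\frac{i \sqrt{39}}{58} \approx 0.10767 i$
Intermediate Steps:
$q{\left(F \right)} = F$
$j{\left(P \right)} = \sqrt{2} \sqrt{P}$ ($j{\left(P \right)} = \sqrt{2 P} = \sqrt{2} \sqrt{P}$)
$E = 232$ ($E = \left(-4\right) \left(-58\right) = 232$)
$\frac{j{\left(-312 \right)}}{E} = \frac{\sqrt{2} \sqrt{-312}}{232} = \sqrt{2} \cdot 2 i \sqrt{78} \cdot \frac{1}{232} = 4 i \sqrt{39} \cdot \frac{1}{232} = \frac{i \sqrt{39}}{58}$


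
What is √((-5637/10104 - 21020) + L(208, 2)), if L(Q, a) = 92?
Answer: I*√59350376486/1684 ≈ 144.67*I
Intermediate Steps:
√((-5637/10104 - 21020) + L(208, 2)) = √((-5637/10104 - 21020) + 92) = √((-5637*1/10104 - 21020) + 92) = √((-1879/3368 - 21020) + 92) = √(-70797239/3368 + 92) = √(-70487383/3368) = I*√59350376486/1684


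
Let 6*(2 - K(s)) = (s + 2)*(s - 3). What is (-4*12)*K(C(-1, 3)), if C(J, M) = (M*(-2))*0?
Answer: -144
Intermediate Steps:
C(J, M) = 0 (C(J, M) = -2*M*0 = 0)
K(s) = 2 - (-3 + s)*(2 + s)/6 (K(s) = 2 - (s + 2)*(s - 3)/6 = 2 - (2 + s)*(-3 + s)/6 = 2 - (-3 + s)*(2 + s)/6)
(-4*12)*K(C(-1, 3)) = (-4*12)*(3 - 1/6*0**2 + (1/6)*0) = -48*(3 - 1/6*0 + 0) = -48*(3 + 0 + 0) = -48*3 = -144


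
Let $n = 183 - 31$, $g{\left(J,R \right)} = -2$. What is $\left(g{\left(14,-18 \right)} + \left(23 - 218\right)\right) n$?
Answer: $-29944$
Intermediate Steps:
$n = 152$
$\left(g{\left(14,-18 \right)} + \left(23 - 218\right)\right) n = \left(-2 + \left(23 - 218\right)\right) 152 = \left(-2 - 195\right) 152 = \left(-197\right) 152 = -29944$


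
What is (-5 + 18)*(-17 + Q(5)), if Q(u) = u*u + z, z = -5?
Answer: 39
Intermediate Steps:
Q(u) = -5 + u² (Q(u) = u*u - 5 = u² - 5 = -5 + u²)
(-5 + 18)*(-17 + Q(5)) = (-5 + 18)*(-17 + (-5 + 5²)) = 13*(-17 + (-5 + 25)) = 13*(-17 + 20) = 13*3 = 39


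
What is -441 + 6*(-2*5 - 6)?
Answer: -537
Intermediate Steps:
-441 + 6*(-2*5 - 6) = -441 + 6*(-10 - 6) = -441 + 6*(-16) = -441 - 96 = -537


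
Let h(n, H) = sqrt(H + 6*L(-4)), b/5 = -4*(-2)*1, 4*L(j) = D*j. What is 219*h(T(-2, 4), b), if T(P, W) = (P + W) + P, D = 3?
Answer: 219*sqrt(22) ≈ 1027.2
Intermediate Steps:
T(P, W) = W + 2*P
L(j) = 3*j/4 (L(j) = (3*j)/4 = 3*j/4)
b = 40 (b = 5*(-4*(-2)*1) = 5*(8*1) = 5*8 = 40)
h(n, H) = sqrt(-18 + H) (h(n, H) = sqrt(H + 6*((3/4)*(-4))) = sqrt(H + 6*(-3)) = sqrt(H - 18) = sqrt(-18 + H))
219*h(T(-2, 4), b) = 219*sqrt(-18 + 40) = 219*sqrt(22)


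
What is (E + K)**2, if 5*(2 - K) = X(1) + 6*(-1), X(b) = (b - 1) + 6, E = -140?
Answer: 19044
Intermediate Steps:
X(b) = 5 + b (X(b) = (-1 + b) + 6 = 5 + b)
K = 2 (K = 2 - ((5 + 1) + 6*(-1))/5 = 2 - (6 - 6)/5 = 2 - 1/5*0 = 2 + 0 = 2)
(E + K)**2 = (-140 + 2)**2 = (-138)**2 = 19044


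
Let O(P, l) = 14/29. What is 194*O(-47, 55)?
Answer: 2716/29 ≈ 93.655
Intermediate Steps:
O(P, l) = 14/29 (O(P, l) = 14*(1/29) = 14/29)
194*O(-47, 55) = 194*(14/29) = 2716/29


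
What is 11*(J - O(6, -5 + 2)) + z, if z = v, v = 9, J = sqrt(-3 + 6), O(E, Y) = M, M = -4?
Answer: 53 + 11*sqrt(3) ≈ 72.053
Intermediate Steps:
O(E, Y) = -4
J = sqrt(3) ≈ 1.7320
z = 9
11*(J - O(6, -5 + 2)) + z = 11*(sqrt(3) - 1*(-4)) + 9 = 11*(sqrt(3) + 4) + 9 = 11*(4 + sqrt(3)) + 9 = (44 + 11*sqrt(3)) + 9 = 53 + 11*sqrt(3)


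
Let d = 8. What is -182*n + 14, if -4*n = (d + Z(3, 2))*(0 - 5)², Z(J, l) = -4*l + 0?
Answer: 14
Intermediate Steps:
Z(J, l) = -4*l
n = 0 (n = -(8 - 4*2)*(0 - 5)²/4 = -(8 - 8)*(-5)²/4 = -0*25 = -¼*0 = 0)
-182*n + 14 = -182*0 + 14 = 0 + 14 = 14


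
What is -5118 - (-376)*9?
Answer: -1734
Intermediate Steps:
-5118 - (-376)*9 = -5118 - 1*(-3384) = -5118 + 3384 = -1734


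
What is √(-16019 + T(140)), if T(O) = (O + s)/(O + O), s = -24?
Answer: 3*I*√8721230/70 ≈ 126.56*I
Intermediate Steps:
T(O) = (-24 + O)/(2*O) (T(O) = (O - 24)/(O + O) = (-24 + O)/((2*O)) = (-24 + O)*(1/(2*O)) = (-24 + O)/(2*O))
√(-16019 + T(140)) = √(-16019 + (½)*(-24 + 140)/140) = √(-16019 + (½)*(1/140)*116) = √(-16019 + 29/70) = √(-1121301/70) = 3*I*√8721230/70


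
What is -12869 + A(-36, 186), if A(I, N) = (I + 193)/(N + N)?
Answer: -4787111/372 ≈ -12869.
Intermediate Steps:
A(I, N) = (193 + I)/(2*N) (A(I, N) = (193 + I)/((2*N)) = (193 + I)*(1/(2*N)) = (193 + I)/(2*N))
-12869 + A(-36, 186) = -12869 + (½)*(193 - 36)/186 = -12869 + (½)*(1/186)*157 = -12869 + 157/372 = -4787111/372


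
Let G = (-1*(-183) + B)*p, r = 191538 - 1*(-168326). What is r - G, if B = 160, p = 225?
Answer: 282689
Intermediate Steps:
r = 359864 (r = 191538 + 168326 = 359864)
G = 77175 (G = (-1*(-183) + 160)*225 = (183 + 160)*225 = 343*225 = 77175)
r - G = 359864 - 1*77175 = 359864 - 77175 = 282689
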